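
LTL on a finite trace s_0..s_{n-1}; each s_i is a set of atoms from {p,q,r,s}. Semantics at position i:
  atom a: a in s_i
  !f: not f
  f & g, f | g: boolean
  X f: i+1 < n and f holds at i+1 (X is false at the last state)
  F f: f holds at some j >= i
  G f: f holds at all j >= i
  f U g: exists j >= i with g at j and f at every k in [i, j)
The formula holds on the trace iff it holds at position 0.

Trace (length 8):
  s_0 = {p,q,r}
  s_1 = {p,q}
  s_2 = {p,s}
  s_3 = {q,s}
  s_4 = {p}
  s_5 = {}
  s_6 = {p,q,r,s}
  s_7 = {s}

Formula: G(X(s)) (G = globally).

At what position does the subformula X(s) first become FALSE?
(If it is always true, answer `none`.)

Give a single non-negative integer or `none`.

s_0={p,q,r}: X(s)=False s=False
s_1={p,q}: X(s)=True s=False
s_2={p,s}: X(s)=True s=True
s_3={q,s}: X(s)=False s=True
s_4={p}: X(s)=False s=False
s_5={}: X(s)=True s=False
s_6={p,q,r,s}: X(s)=True s=True
s_7={s}: X(s)=False s=True
G(X(s)) holds globally = False
First violation at position 0.

Answer: 0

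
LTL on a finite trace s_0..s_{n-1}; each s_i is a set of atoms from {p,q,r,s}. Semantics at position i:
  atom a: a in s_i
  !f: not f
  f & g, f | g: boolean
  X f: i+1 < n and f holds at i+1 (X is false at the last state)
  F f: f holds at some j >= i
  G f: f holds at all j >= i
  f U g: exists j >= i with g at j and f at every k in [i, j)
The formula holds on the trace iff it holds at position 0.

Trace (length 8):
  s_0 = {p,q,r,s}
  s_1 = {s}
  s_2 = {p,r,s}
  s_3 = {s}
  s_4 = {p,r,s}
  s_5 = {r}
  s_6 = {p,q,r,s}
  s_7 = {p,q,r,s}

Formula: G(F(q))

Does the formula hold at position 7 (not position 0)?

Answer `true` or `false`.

Answer: true

Derivation:
s_0={p,q,r,s}: G(F(q))=True F(q)=True q=True
s_1={s}: G(F(q))=True F(q)=True q=False
s_2={p,r,s}: G(F(q))=True F(q)=True q=False
s_3={s}: G(F(q))=True F(q)=True q=False
s_4={p,r,s}: G(F(q))=True F(q)=True q=False
s_5={r}: G(F(q))=True F(q)=True q=False
s_6={p,q,r,s}: G(F(q))=True F(q)=True q=True
s_7={p,q,r,s}: G(F(q))=True F(q)=True q=True
Evaluating at position 7: result = True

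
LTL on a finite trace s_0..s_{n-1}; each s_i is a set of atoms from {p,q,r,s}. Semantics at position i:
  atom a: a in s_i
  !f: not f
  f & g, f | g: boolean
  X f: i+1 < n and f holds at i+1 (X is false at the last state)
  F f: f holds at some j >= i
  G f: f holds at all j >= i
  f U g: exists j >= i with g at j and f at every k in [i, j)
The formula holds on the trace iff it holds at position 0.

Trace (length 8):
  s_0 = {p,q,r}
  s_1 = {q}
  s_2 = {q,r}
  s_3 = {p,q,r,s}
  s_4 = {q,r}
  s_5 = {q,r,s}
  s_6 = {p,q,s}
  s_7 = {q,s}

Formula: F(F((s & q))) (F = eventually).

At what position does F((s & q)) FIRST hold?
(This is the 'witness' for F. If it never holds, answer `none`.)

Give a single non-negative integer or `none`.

Answer: 0

Derivation:
s_0={p,q,r}: F((s & q))=True (s & q)=False s=False q=True
s_1={q}: F((s & q))=True (s & q)=False s=False q=True
s_2={q,r}: F((s & q))=True (s & q)=False s=False q=True
s_3={p,q,r,s}: F((s & q))=True (s & q)=True s=True q=True
s_4={q,r}: F((s & q))=True (s & q)=False s=False q=True
s_5={q,r,s}: F((s & q))=True (s & q)=True s=True q=True
s_6={p,q,s}: F((s & q))=True (s & q)=True s=True q=True
s_7={q,s}: F((s & q))=True (s & q)=True s=True q=True
F(F((s & q))) holds; first witness at position 0.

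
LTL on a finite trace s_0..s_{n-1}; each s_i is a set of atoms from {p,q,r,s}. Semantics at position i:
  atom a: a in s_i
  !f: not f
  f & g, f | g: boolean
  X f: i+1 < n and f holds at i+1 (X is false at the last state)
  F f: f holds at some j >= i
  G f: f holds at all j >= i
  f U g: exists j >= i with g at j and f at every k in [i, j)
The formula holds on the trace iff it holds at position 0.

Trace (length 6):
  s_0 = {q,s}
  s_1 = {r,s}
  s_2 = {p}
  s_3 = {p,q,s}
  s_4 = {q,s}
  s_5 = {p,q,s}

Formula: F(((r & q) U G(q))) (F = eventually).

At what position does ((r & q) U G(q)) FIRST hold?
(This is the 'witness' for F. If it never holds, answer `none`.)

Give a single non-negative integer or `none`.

s_0={q,s}: ((r & q) U G(q))=False (r & q)=False r=False q=True G(q)=False
s_1={r,s}: ((r & q) U G(q))=False (r & q)=False r=True q=False G(q)=False
s_2={p}: ((r & q) U G(q))=False (r & q)=False r=False q=False G(q)=False
s_3={p,q,s}: ((r & q) U G(q))=True (r & q)=False r=False q=True G(q)=True
s_4={q,s}: ((r & q) U G(q))=True (r & q)=False r=False q=True G(q)=True
s_5={p,q,s}: ((r & q) U G(q))=True (r & q)=False r=False q=True G(q)=True
F(((r & q) U G(q))) holds; first witness at position 3.

Answer: 3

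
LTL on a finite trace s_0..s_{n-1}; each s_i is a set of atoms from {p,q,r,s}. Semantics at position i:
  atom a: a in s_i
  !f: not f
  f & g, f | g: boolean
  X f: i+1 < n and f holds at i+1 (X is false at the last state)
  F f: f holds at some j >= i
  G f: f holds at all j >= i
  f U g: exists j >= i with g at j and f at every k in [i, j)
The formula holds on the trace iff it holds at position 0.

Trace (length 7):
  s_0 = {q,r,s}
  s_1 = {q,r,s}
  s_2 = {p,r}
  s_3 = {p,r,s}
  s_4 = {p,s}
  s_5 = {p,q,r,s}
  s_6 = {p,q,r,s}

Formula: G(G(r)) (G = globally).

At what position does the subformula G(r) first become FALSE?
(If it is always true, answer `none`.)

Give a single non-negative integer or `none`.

s_0={q,r,s}: G(r)=False r=True
s_1={q,r,s}: G(r)=False r=True
s_2={p,r}: G(r)=False r=True
s_3={p,r,s}: G(r)=False r=True
s_4={p,s}: G(r)=False r=False
s_5={p,q,r,s}: G(r)=True r=True
s_6={p,q,r,s}: G(r)=True r=True
G(G(r)) holds globally = False
First violation at position 0.

Answer: 0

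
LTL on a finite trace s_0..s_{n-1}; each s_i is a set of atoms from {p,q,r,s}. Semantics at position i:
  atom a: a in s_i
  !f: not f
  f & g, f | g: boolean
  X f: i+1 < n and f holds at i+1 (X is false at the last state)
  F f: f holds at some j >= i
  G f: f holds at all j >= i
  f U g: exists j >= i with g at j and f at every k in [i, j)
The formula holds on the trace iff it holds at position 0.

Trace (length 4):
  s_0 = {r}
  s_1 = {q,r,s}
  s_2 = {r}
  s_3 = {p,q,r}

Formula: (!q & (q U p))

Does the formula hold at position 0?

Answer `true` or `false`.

Answer: false

Derivation:
s_0={r}: (!q & (q U p))=False !q=True q=False (q U p)=False p=False
s_1={q,r,s}: (!q & (q U p))=False !q=False q=True (q U p)=False p=False
s_2={r}: (!q & (q U p))=False !q=True q=False (q U p)=False p=False
s_3={p,q,r}: (!q & (q U p))=False !q=False q=True (q U p)=True p=True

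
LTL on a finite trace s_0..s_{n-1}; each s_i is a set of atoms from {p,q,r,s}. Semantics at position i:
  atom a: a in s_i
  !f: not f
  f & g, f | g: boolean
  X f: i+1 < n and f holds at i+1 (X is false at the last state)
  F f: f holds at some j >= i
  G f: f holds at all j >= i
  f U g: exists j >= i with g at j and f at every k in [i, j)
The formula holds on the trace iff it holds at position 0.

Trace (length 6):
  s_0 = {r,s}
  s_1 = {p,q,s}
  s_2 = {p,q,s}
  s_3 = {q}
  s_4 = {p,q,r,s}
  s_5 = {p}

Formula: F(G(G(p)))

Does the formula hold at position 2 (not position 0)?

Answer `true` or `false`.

s_0={r,s}: F(G(G(p)))=True G(G(p))=False G(p)=False p=False
s_1={p,q,s}: F(G(G(p)))=True G(G(p))=False G(p)=False p=True
s_2={p,q,s}: F(G(G(p)))=True G(G(p))=False G(p)=False p=True
s_3={q}: F(G(G(p)))=True G(G(p))=False G(p)=False p=False
s_4={p,q,r,s}: F(G(G(p)))=True G(G(p))=True G(p)=True p=True
s_5={p}: F(G(G(p)))=True G(G(p))=True G(p)=True p=True
Evaluating at position 2: result = True

Answer: true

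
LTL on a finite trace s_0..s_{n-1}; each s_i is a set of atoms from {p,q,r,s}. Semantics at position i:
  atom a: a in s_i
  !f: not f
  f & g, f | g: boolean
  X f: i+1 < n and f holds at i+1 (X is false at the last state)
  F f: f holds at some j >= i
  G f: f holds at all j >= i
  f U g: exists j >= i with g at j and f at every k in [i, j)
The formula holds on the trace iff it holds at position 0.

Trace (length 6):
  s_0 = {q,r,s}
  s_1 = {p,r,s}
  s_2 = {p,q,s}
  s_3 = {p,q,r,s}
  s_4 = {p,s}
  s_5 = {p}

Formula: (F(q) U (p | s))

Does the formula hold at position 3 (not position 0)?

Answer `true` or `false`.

s_0={q,r,s}: (F(q) U (p | s))=True F(q)=True q=True (p | s)=True p=False s=True
s_1={p,r,s}: (F(q) U (p | s))=True F(q)=True q=False (p | s)=True p=True s=True
s_2={p,q,s}: (F(q) U (p | s))=True F(q)=True q=True (p | s)=True p=True s=True
s_3={p,q,r,s}: (F(q) U (p | s))=True F(q)=True q=True (p | s)=True p=True s=True
s_4={p,s}: (F(q) U (p | s))=True F(q)=False q=False (p | s)=True p=True s=True
s_5={p}: (F(q) U (p | s))=True F(q)=False q=False (p | s)=True p=True s=False
Evaluating at position 3: result = True

Answer: true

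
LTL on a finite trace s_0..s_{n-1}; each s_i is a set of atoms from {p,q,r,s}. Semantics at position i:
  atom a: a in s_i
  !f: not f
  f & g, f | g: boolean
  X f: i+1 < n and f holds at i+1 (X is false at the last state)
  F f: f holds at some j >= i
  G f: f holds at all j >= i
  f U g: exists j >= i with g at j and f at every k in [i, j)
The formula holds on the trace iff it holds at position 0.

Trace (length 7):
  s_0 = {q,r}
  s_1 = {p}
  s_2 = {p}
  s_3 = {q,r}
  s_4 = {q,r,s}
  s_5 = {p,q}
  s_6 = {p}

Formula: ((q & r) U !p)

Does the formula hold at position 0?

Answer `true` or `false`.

s_0={q,r}: ((q & r) U !p)=True (q & r)=True q=True r=True !p=True p=False
s_1={p}: ((q & r) U !p)=False (q & r)=False q=False r=False !p=False p=True
s_2={p}: ((q & r) U !p)=False (q & r)=False q=False r=False !p=False p=True
s_3={q,r}: ((q & r) U !p)=True (q & r)=True q=True r=True !p=True p=False
s_4={q,r,s}: ((q & r) U !p)=True (q & r)=True q=True r=True !p=True p=False
s_5={p,q}: ((q & r) U !p)=False (q & r)=False q=True r=False !p=False p=True
s_6={p}: ((q & r) U !p)=False (q & r)=False q=False r=False !p=False p=True

Answer: true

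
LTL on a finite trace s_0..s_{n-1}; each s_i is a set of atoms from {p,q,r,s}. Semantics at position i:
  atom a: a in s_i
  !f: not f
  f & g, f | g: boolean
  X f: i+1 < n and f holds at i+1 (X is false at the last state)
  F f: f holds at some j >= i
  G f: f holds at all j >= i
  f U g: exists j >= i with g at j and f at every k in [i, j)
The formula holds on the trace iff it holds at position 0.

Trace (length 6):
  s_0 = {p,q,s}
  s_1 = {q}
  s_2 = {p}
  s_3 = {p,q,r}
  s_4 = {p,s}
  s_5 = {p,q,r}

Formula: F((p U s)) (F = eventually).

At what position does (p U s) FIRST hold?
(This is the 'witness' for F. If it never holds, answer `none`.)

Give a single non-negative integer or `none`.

Answer: 0

Derivation:
s_0={p,q,s}: (p U s)=True p=True s=True
s_1={q}: (p U s)=False p=False s=False
s_2={p}: (p U s)=True p=True s=False
s_3={p,q,r}: (p U s)=True p=True s=False
s_4={p,s}: (p U s)=True p=True s=True
s_5={p,q,r}: (p U s)=False p=True s=False
F((p U s)) holds; first witness at position 0.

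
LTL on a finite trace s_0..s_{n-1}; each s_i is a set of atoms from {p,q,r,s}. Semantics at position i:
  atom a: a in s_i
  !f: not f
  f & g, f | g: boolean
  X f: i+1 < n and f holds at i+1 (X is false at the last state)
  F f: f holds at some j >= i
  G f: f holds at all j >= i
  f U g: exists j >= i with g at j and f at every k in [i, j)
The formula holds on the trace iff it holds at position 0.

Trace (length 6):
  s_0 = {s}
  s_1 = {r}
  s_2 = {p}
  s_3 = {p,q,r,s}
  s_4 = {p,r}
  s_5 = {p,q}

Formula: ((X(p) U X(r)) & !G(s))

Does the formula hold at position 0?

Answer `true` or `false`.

Answer: true

Derivation:
s_0={s}: ((X(p) U X(r)) & !G(s))=True (X(p) U X(r))=True X(p)=False p=False X(r)=True r=False !G(s)=True G(s)=False s=True
s_1={r}: ((X(p) U X(r)) & !G(s))=True (X(p) U X(r))=True X(p)=True p=False X(r)=False r=True !G(s)=True G(s)=False s=False
s_2={p}: ((X(p) U X(r)) & !G(s))=True (X(p) U X(r))=True X(p)=True p=True X(r)=True r=False !G(s)=True G(s)=False s=False
s_3={p,q,r,s}: ((X(p) U X(r)) & !G(s))=True (X(p) U X(r))=True X(p)=True p=True X(r)=True r=True !G(s)=True G(s)=False s=True
s_4={p,r}: ((X(p) U X(r)) & !G(s))=False (X(p) U X(r))=False X(p)=True p=True X(r)=False r=True !G(s)=True G(s)=False s=False
s_5={p,q}: ((X(p) U X(r)) & !G(s))=False (X(p) U X(r))=False X(p)=False p=True X(r)=False r=False !G(s)=True G(s)=False s=False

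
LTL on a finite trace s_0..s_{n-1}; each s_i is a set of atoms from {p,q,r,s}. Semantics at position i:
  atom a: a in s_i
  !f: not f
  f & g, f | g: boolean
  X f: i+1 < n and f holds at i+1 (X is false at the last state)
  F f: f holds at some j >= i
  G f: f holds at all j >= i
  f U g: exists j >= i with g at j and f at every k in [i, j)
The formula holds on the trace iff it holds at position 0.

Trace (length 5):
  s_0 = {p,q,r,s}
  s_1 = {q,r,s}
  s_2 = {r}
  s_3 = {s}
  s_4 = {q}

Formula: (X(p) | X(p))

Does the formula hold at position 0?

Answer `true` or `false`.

s_0={p,q,r,s}: (X(p) | X(p))=False X(p)=False p=True
s_1={q,r,s}: (X(p) | X(p))=False X(p)=False p=False
s_2={r}: (X(p) | X(p))=False X(p)=False p=False
s_3={s}: (X(p) | X(p))=False X(p)=False p=False
s_4={q}: (X(p) | X(p))=False X(p)=False p=False

Answer: false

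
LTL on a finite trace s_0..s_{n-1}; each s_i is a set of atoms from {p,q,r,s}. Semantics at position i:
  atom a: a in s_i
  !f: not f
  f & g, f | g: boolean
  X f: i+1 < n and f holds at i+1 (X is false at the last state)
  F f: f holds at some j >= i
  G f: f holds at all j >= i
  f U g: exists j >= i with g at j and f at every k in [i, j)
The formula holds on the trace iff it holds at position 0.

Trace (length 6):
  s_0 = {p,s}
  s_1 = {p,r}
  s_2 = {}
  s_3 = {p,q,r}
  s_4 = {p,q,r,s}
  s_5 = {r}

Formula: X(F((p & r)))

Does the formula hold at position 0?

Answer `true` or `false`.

s_0={p,s}: X(F((p & r)))=True F((p & r))=True (p & r)=False p=True r=False
s_1={p,r}: X(F((p & r)))=True F((p & r))=True (p & r)=True p=True r=True
s_2={}: X(F((p & r)))=True F((p & r))=True (p & r)=False p=False r=False
s_3={p,q,r}: X(F((p & r)))=True F((p & r))=True (p & r)=True p=True r=True
s_4={p,q,r,s}: X(F((p & r)))=False F((p & r))=True (p & r)=True p=True r=True
s_5={r}: X(F((p & r)))=False F((p & r))=False (p & r)=False p=False r=True

Answer: true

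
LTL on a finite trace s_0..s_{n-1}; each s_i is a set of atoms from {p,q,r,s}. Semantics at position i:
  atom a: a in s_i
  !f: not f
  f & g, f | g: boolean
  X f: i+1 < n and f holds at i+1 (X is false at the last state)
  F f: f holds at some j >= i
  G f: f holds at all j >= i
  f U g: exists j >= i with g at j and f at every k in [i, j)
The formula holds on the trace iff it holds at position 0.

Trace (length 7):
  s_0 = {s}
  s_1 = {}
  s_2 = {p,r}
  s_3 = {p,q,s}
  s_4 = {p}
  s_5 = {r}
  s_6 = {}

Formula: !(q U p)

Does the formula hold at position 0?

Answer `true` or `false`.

Answer: true

Derivation:
s_0={s}: !(q U p)=True (q U p)=False q=False p=False
s_1={}: !(q U p)=True (q U p)=False q=False p=False
s_2={p,r}: !(q U p)=False (q U p)=True q=False p=True
s_3={p,q,s}: !(q U p)=False (q U p)=True q=True p=True
s_4={p}: !(q U p)=False (q U p)=True q=False p=True
s_5={r}: !(q U p)=True (q U p)=False q=False p=False
s_6={}: !(q U p)=True (q U p)=False q=False p=False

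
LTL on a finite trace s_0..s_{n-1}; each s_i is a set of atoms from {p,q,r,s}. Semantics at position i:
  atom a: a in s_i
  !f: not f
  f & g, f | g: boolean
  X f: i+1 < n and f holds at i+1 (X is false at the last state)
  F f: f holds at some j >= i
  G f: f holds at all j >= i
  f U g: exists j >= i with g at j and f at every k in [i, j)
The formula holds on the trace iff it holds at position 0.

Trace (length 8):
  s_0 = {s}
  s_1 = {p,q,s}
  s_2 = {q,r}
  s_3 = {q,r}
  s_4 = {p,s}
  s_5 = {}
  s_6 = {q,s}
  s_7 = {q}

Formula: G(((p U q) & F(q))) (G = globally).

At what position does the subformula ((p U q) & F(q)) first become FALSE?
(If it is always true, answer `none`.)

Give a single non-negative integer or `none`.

s_0={s}: ((p U q) & F(q))=False (p U q)=False p=False q=False F(q)=True
s_1={p,q,s}: ((p U q) & F(q))=True (p U q)=True p=True q=True F(q)=True
s_2={q,r}: ((p U q) & F(q))=True (p U q)=True p=False q=True F(q)=True
s_3={q,r}: ((p U q) & F(q))=True (p U q)=True p=False q=True F(q)=True
s_4={p,s}: ((p U q) & F(q))=False (p U q)=False p=True q=False F(q)=True
s_5={}: ((p U q) & F(q))=False (p U q)=False p=False q=False F(q)=True
s_6={q,s}: ((p U q) & F(q))=True (p U q)=True p=False q=True F(q)=True
s_7={q}: ((p U q) & F(q))=True (p U q)=True p=False q=True F(q)=True
G(((p U q) & F(q))) holds globally = False
First violation at position 0.

Answer: 0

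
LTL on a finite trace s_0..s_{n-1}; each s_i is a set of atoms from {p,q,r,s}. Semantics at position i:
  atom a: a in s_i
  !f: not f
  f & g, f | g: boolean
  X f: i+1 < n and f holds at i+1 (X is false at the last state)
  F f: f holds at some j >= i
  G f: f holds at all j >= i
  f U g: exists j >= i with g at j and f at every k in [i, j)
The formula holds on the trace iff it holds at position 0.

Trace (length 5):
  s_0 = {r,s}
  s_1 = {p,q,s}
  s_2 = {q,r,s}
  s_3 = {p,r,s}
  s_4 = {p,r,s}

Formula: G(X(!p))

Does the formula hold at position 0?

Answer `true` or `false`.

Answer: false

Derivation:
s_0={r,s}: G(X(!p))=False X(!p)=False !p=True p=False
s_1={p,q,s}: G(X(!p))=False X(!p)=True !p=False p=True
s_2={q,r,s}: G(X(!p))=False X(!p)=False !p=True p=False
s_3={p,r,s}: G(X(!p))=False X(!p)=False !p=False p=True
s_4={p,r,s}: G(X(!p))=False X(!p)=False !p=False p=True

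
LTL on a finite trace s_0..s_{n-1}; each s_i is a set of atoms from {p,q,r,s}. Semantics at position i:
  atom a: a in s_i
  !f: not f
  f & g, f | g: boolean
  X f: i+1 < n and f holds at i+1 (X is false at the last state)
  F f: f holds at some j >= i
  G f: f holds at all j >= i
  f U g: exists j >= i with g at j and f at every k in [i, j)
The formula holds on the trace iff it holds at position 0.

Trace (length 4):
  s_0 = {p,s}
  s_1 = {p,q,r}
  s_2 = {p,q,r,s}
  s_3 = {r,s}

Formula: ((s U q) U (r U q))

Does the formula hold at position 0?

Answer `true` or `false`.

s_0={p,s}: ((s U q) U (r U q))=True (s U q)=True s=True q=False (r U q)=False r=False
s_1={p,q,r}: ((s U q) U (r U q))=True (s U q)=True s=False q=True (r U q)=True r=True
s_2={p,q,r,s}: ((s U q) U (r U q))=True (s U q)=True s=True q=True (r U q)=True r=True
s_3={r,s}: ((s U q) U (r U q))=False (s U q)=False s=True q=False (r U q)=False r=True

Answer: true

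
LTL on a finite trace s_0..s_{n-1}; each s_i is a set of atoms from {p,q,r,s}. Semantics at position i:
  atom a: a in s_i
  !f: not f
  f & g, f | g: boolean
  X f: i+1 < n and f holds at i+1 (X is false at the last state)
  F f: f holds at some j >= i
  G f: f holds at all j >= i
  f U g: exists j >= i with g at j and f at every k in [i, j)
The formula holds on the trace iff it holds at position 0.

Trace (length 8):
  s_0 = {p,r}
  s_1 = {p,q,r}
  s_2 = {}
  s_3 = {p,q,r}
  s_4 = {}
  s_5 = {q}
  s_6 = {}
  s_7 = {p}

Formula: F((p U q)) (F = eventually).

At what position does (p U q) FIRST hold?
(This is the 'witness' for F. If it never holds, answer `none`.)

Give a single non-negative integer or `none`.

s_0={p,r}: (p U q)=True p=True q=False
s_1={p,q,r}: (p U q)=True p=True q=True
s_2={}: (p U q)=False p=False q=False
s_3={p,q,r}: (p U q)=True p=True q=True
s_4={}: (p U q)=False p=False q=False
s_5={q}: (p U q)=True p=False q=True
s_6={}: (p U q)=False p=False q=False
s_7={p}: (p U q)=False p=True q=False
F((p U q)) holds; first witness at position 0.

Answer: 0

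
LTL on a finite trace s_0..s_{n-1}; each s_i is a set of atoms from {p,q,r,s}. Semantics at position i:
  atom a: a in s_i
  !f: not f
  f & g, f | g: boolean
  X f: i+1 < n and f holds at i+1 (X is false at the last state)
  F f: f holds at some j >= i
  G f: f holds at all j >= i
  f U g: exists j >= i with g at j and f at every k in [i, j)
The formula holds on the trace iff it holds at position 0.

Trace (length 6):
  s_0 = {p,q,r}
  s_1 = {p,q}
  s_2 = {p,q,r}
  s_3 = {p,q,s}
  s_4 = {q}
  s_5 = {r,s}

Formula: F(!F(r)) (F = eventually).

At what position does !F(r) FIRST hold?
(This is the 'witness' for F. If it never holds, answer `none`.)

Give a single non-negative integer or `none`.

Answer: none

Derivation:
s_0={p,q,r}: !F(r)=False F(r)=True r=True
s_1={p,q}: !F(r)=False F(r)=True r=False
s_2={p,q,r}: !F(r)=False F(r)=True r=True
s_3={p,q,s}: !F(r)=False F(r)=True r=False
s_4={q}: !F(r)=False F(r)=True r=False
s_5={r,s}: !F(r)=False F(r)=True r=True
F(!F(r)) does not hold (no witness exists).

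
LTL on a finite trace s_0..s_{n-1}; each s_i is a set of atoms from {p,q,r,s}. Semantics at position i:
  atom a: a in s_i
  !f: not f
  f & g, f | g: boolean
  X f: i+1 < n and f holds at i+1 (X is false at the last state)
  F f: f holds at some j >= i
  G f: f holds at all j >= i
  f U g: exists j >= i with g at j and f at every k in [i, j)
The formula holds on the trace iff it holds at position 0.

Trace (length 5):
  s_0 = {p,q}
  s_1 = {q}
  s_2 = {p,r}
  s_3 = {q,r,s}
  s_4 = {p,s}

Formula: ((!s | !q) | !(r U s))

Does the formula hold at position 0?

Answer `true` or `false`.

s_0={p,q}: ((!s | !q) | !(r U s))=True (!s | !q)=True !s=True s=False !q=False q=True !(r U s)=True (r U s)=False r=False
s_1={q}: ((!s | !q) | !(r U s))=True (!s | !q)=True !s=True s=False !q=False q=True !(r U s)=True (r U s)=False r=False
s_2={p,r}: ((!s | !q) | !(r U s))=True (!s | !q)=True !s=True s=False !q=True q=False !(r U s)=False (r U s)=True r=True
s_3={q,r,s}: ((!s | !q) | !(r U s))=False (!s | !q)=False !s=False s=True !q=False q=True !(r U s)=False (r U s)=True r=True
s_4={p,s}: ((!s | !q) | !(r U s))=True (!s | !q)=True !s=False s=True !q=True q=False !(r U s)=False (r U s)=True r=False

Answer: true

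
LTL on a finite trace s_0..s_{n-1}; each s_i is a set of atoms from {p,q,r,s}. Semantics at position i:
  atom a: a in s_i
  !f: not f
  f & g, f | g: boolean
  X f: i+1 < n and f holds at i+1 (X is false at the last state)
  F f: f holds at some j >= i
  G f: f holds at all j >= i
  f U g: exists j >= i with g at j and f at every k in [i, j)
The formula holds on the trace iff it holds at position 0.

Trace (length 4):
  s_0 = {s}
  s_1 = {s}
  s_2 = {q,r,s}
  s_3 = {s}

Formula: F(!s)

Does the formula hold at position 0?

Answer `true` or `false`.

Answer: false

Derivation:
s_0={s}: F(!s)=False !s=False s=True
s_1={s}: F(!s)=False !s=False s=True
s_2={q,r,s}: F(!s)=False !s=False s=True
s_3={s}: F(!s)=False !s=False s=True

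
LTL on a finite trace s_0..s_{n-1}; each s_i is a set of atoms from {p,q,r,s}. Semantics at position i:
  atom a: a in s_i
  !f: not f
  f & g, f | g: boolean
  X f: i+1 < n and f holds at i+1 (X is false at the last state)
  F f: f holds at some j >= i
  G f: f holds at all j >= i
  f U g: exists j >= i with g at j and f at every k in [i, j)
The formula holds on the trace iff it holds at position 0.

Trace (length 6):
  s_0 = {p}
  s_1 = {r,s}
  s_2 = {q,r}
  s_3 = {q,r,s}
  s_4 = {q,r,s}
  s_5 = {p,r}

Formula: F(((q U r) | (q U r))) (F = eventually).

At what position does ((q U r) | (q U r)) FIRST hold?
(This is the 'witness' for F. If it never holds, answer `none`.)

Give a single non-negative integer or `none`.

s_0={p}: ((q U r) | (q U r))=False (q U r)=False q=False r=False
s_1={r,s}: ((q U r) | (q U r))=True (q U r)=True q=False r=True
s_2={q,r}: ((q U r) | (q U r))=True (q U r)=True q=True r=True
s_3={q,r,s}: ((q U r) | (q U r))=True (q U r)=True q=True r=True
s_4={q,r,s}: ((q U r) | (q U r))=True (q U r)=True q=True r=True
s_5={p,r}: ((q U r) | (q U r))=True (q U r)=True q=False r=True
F(((q U r) | (q U r))) holds; first witness at position 1.

Answer: 1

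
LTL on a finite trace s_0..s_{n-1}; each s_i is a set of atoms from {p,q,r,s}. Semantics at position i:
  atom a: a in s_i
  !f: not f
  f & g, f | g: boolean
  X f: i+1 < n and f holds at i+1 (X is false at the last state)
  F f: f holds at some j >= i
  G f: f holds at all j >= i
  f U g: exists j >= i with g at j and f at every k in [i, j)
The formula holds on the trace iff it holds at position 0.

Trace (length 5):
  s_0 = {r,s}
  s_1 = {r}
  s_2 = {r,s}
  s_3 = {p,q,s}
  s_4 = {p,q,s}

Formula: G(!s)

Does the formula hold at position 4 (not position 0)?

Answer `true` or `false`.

s_0={r,s}: G(!s)=False !s=False s=True
s_1={r}: G(!s)=False !s=True s=False
s_2={r,s}: G(!s)=False !s=False s=True
s_3={p,q,s}: G(!s)=False !s=False s=True
s_4={p,q,s}: G(!s)=False !s=False s=True
Evaluating at position 4: result = False

Answer: false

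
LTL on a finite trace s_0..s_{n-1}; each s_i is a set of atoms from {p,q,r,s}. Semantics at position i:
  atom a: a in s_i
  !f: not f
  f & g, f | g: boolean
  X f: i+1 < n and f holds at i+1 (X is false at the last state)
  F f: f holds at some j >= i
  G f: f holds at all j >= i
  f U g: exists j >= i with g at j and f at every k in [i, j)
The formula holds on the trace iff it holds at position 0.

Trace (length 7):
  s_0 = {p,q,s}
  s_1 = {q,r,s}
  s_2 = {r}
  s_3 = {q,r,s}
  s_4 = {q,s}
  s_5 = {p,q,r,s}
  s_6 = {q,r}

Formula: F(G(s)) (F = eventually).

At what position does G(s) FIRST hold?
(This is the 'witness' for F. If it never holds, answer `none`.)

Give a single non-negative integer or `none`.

Answer: none

Derivation:
s_0={p,q,s}: G(s)=False s=True
s_1={q,r,s}: G(s)=False s=True
s_2={r}: G(s)=False s=False
s_3={q,r,s}: G(s)=False s=True
s_4={q,s}: G(s)=False s=True
s_5={p,q,r,s}: G(s)=False s=True
s_6={q,r}: G(s)=False s=False
F(G(s)) does not hold (no witness exists).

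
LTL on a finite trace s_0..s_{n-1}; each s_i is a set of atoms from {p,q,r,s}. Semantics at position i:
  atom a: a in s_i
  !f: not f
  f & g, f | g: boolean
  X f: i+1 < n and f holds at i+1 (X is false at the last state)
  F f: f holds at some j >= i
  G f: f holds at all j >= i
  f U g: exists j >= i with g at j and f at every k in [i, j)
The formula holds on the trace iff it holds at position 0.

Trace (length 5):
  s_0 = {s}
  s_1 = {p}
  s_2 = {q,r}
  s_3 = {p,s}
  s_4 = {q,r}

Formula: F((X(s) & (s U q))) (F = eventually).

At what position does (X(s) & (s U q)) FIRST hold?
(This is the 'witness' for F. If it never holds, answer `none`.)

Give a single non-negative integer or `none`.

s_0={s}: (X(s) & (s U q))=False X(s)=False s=True (s U q)=False q=False
s_1={p}: (X(s) & (s U q))=False X(s)=False s=False (s U q)=False q=False
s_2={q,r}: (X(s) & (s U q))=True X(s)=True s=False (s U q)=True q=True
s_3={p,s}: (X(s) & (s U q))=False X(s)=False s=True (s U q)=True q=False
s_4={q,r}: (X(s) & (s U q))=False X(s)=False s=False (s U q)=True q=True
F((X(s) & (s U q))) holds; first witness at position 2.

Answer: 2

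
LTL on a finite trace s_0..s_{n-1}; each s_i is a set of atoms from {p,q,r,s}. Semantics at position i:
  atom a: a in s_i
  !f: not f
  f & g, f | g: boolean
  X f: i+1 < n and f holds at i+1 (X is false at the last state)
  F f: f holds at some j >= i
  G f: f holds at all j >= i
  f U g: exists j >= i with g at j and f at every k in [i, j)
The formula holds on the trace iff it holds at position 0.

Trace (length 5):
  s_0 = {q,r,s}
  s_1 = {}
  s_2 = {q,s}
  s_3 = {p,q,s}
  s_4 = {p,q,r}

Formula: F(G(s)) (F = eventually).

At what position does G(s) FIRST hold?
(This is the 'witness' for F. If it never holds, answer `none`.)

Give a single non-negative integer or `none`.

Answer: none

Derivation:
s_0={q,r,s}: G(s)=False s=True
s_1={}: G(s)=False s=False
s_2={q,s}: G(s)=False s=True
s_3={p,q,s}: G(s)=False s=True
s_4={p,q,r}: G(s)=False s=False
F(G(s)) does not hold (no witness exists).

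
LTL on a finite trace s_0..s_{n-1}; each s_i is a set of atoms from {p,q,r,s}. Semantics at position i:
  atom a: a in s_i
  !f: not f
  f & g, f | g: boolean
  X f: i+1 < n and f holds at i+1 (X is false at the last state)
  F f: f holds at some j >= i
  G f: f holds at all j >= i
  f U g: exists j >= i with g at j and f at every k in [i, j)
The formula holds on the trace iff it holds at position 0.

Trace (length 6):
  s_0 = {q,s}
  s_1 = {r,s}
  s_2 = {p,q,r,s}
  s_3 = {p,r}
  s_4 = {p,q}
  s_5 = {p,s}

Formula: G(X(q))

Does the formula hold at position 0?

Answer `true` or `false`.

s_0={q,s}: G(X(q))=False X(q)=False q=True
s_1={r,s}: G(X(q))=False X(q)=True q=False
s_2={p,q,r,s}: G(X(q))=False X(q)=False q=True
s_3={p,r}: G(X(q))=False X(q)=True q=False
s_4={p,q}: G(X(q))=False X(q)=False q=True
s_5={p,s}: G(X(q))=False X(q)=False q=False

Answer: false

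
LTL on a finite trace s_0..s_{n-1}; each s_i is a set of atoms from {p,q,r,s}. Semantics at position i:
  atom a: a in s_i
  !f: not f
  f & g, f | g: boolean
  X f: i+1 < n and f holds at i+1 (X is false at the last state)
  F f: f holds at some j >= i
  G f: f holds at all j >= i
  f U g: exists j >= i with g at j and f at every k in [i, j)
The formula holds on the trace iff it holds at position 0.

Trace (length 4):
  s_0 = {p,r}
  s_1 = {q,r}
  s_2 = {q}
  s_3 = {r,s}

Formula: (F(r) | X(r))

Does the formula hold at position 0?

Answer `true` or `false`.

Answer: true

Derivation:
s_0={p,r}: (F(r) | X(r))=True F(r)=True r=True X(r)=True
s_1={q,r}: (F(r) | X(r))=True F(r)=True r=True X(r)=False
s_2={q}: (F(r) | X(r))=True F(r)=True r=False X(r)=True
s_3={r,s}: (F(r) | X(r))=True F(r)=True r=True X(r)=False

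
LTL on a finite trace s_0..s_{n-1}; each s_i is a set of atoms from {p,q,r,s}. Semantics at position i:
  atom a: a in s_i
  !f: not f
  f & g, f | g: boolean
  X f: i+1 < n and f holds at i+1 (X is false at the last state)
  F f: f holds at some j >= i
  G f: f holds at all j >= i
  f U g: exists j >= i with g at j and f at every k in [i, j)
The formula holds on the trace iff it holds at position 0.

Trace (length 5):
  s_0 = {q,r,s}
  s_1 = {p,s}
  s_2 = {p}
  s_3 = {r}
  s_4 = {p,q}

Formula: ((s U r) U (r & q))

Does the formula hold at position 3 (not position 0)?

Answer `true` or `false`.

s_0={q,r,s}: ((s U r) U (r & q))=True (s U r)=True s=True r=True (r & q)=True q=True
s_1={p,s}: ((s U r) U (r & q))=False (s U r)=False s=True r=False (r & q)=False q=False
s_2={p}: ((s U r) U (r & q))=False (s U r)=False s=False r=False (r & q)=False q=False
s_3={r}: ((s U r) U (r & q))=False (s U r)=True s=False r=True (r & q)=False q=False
s_4={p,q}: ((s U r) U (r & q))=False (s U r)=False s=False r=False (r & q)=False q=True
Evaluating at position 3: result = False

Answer: false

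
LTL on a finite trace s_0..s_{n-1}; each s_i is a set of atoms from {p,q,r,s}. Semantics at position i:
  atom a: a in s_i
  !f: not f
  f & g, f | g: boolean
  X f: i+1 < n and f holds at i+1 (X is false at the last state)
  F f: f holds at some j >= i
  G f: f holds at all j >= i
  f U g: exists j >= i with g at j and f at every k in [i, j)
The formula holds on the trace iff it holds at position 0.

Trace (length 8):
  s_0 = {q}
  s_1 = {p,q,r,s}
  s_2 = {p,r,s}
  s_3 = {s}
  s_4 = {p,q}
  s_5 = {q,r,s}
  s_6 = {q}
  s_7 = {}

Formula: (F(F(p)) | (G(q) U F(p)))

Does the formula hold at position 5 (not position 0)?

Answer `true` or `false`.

Answer: false

Derivation:
s_0={q}: (F(F(p)) | (G(q) U F(p)))=True F(F(p))=True F(p)=True p=False (G(q) U F(p))=True G(q)=False q=True
s_1={p,q,r,s}: (F(F(p)) | (G(q) U F(p)))=True F(F(p))=True F(p)=True p=True (G(q) U F(p))=True G(q)=False q=True
s_2={p,r,s}: (F(F(p)) | (G(q) U F(p)))=True F(F(p))=True F(p)=True p=True (G(q) U F(p))=True G(q)=False q=False
s_3={s}: (F(F(p)) | (G(q) U F(p)))=True F(F(p))=True F(p)=True p=False (G(q) U F(p))=True G(q)=False q=False
s_4={p,q}: (F(F(p)) | (G(q) U F(p)))=True F(F(p))=True F(p)=True p=True (G(q) U F(p))=True G(q)=False q=True
s_5={q,r,s}: (F(F(p)) | (G(q) U F(p)))=False F(F(p))=False F(p)=False p=False (G(q) U F(p))=False G(q)=False q=True
s_6={q}: (F(F(p)) | (G(q) U F(p)))=False F(F(p))=False F(p)=False p=False (G(q) U F(p))=False G(q)=False q=True
s_7={}: (F(F(p)) | (G(q) U F(p)))=False F(F(p))=False F(p)=False p=False (G(q) U F(p))=False G(q)=False q=False
Evaluating at position 5: result = False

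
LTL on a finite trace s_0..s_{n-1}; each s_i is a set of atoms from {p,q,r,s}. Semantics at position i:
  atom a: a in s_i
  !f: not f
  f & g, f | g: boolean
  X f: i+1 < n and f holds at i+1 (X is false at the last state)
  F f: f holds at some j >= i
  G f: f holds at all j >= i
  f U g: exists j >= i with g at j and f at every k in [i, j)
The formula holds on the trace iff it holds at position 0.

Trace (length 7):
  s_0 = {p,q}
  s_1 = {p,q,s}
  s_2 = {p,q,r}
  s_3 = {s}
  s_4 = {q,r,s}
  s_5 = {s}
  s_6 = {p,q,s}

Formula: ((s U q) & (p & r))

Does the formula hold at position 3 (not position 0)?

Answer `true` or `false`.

s_0={p,q}: ((s U q) & (p & r))=False (s U q)=True s=False q=True (p & r)=False p=True r=False
s_1={p,q,s}: ((s U q) & (p & r))=False (s U q)=True s=True q=True (p & r)=False p=True r=False
s_2={p,q,r}: ((s U q) & (p & r))=True (s U q)=True s=False q=True (p & r)=True p=True r=True
s_3={s}: ((s U q) & (p & r))=False (s U q)=True s=True q=False (p & r)=False p=False r=False
s_4={q,r,s}: ((s U q) & (p & r))=False (s U q)=True s=True q=True (p & r)=False p=False r=True
s_5={s}: ((s U q) & (p & r))=False (s U q)=True s=True q=False (p & r)=False p=False r=False
s_6={p,q,s}: ((s U q) & (p & r))=False (s U q)=True s=True q=True (p & r)=False p=True r=False
Evaluating at position 3: result = False

Answer: false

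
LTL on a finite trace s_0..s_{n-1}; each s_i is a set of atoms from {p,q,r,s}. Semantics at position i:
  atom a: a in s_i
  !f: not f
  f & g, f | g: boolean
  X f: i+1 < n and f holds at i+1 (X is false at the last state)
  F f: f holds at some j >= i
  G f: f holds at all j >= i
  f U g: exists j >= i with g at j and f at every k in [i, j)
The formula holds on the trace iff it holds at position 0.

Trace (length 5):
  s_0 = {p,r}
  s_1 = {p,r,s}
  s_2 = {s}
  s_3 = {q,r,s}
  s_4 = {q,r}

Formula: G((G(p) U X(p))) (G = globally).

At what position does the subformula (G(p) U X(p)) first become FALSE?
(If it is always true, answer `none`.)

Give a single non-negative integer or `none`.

s_0={p,r}: (G(p) U X(p))=True G(p)=False p=True X(p)=True
s_1={p,r,s}: (G(p) U X(p))=False G(p)=False p=True X(p)=False
s_2={s}: (G(p) U X(p))=False G(p)=False p=False X(p)=False
s_3={q,r,s}: (G(p) U X(p))=False G(p)=False p=False X(p)=False
s_4={q,r}: (G(p) U X(p))=False G(p)=False p=False X(p)=False
G((G(p) U X(p))) holds globally = False
First violation at position 1.

Answer: 1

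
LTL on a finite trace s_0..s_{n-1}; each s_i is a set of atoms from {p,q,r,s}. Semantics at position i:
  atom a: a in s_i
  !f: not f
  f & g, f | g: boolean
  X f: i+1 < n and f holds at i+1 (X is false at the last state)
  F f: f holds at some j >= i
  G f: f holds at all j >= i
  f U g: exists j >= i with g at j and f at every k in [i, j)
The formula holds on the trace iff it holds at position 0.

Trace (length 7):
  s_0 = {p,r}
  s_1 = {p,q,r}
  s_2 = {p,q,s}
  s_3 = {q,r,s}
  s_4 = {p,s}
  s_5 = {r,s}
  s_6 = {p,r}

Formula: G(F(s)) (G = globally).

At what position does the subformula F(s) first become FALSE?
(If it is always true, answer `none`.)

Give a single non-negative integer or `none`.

s_0={p,r}: F(s)=True s=False
s_1={p,q,r}: F(s)=True s=False
s_2={p,q,s}: F(s)=True s=True
s_3={q,r,s}: F(s)=True s=True
s_4={p,s}: F(s)=True s=True
s_5={r,s}: F(s)=True s=True
s_6={p,r}: F(s)=False s=False
G(F(s)) holds globally = False
First violation at position 6.

Answer: 6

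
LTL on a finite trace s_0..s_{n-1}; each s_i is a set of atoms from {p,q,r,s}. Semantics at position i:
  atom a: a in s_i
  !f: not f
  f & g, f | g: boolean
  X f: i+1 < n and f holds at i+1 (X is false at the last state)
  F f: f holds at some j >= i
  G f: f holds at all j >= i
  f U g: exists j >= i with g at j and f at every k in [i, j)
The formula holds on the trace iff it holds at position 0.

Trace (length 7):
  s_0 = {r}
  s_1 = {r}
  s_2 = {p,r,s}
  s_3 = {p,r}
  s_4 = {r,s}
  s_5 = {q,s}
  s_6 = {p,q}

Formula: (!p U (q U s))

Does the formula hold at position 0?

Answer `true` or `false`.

Answer: true

Derivation:
s_0={r}: (!p U (q U s))=True !p=True p=False (q U s)=False q=False s=False
s_1={r}: (!p U (q U s))=True !p=True p=False (q U s)=False q=False s=False
s_2={p,r,s}: (!p U (q U s))=True !p=False p=True (q U s)=True q=False s=True
s_3={p,r}: (!p U (q U s))=False !p=False p=True (q U s)=False q=False s=False
s_4={r,s}: (!p U (q U s))=True !p=True p=False (q U s)=True q=False s=True
s_5={q,s}: (!p U (q U s))=True !p=True p=False (q U s)=True q=True s=True
s_6={p,q}: (!p U (q U s))=False !p=False p=True (q U s)=False q=True s=False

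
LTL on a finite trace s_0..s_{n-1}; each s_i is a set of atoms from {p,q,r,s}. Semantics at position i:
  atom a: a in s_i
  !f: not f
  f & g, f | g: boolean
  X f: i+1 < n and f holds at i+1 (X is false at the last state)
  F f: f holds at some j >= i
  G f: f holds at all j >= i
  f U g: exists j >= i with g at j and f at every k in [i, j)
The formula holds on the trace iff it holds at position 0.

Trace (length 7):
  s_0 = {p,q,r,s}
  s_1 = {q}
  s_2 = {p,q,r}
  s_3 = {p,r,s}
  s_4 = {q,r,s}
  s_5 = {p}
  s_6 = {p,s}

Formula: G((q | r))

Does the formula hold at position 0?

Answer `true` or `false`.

s_0={p,q,r,s}: G((q | r))=False (q | r)=True q=True r=True
s_1={q}: G((q | r))=False (q | r)=True q=True r=False
s_2={p,q,r}: G((q | r))=False (q | r)=True q=True r=True
s_3={p,r,s}: G((q | r))=False (q | r)=True q=False r=True
s_4={q,r,s}: G((q | r))=False (q | r)=True q=True r=True
s_5={p}: G((q | r))=False (q | r)=False q=False r=False
s_6={p,s}: G((q | r))=False (q | r)=False q=False r=False

Answer: false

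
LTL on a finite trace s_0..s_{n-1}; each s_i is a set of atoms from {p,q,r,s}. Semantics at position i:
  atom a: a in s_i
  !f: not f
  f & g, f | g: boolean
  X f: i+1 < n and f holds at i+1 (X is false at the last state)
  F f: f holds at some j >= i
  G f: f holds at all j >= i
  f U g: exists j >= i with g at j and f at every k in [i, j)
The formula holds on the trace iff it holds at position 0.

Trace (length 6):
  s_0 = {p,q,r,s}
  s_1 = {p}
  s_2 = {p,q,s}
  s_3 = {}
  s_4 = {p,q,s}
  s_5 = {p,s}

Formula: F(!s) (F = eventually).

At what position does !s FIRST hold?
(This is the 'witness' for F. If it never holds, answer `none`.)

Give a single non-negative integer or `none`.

s_0={p,q,r,s}: !s=False s=True
s_1={p}: !s=True s=False
s_2={p,q,s}: !s=False s=True
s_3={}: !s=True s=False
s_4={p,q,s}: !s=False s=True
s_5={p,s}: !s=False s=True
F(!s) holds; first witness at position 1.

Answer: 1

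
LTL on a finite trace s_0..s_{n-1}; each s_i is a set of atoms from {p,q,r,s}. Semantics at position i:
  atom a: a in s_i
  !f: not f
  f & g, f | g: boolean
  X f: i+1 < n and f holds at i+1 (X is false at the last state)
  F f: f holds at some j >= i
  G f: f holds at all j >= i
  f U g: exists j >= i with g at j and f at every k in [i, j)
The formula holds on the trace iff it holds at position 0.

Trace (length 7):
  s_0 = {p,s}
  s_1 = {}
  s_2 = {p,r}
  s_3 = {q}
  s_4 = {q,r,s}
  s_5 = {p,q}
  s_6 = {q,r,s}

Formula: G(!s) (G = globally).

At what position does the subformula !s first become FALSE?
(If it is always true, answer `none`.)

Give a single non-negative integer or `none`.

s_0={p,s}: !s=False s=True
s_1={}: !s=True s=False
s_2={p,r}: !s=True s=False
s_3={q}: !s=True s=False
s_4={q,r,s}: !s=False s=True
s_5={p,q}: !s=True s=False
s_6={q,r,s}: !s=False s=True
G(!s) holds globally = False
First violation at position 0.

Answer: 0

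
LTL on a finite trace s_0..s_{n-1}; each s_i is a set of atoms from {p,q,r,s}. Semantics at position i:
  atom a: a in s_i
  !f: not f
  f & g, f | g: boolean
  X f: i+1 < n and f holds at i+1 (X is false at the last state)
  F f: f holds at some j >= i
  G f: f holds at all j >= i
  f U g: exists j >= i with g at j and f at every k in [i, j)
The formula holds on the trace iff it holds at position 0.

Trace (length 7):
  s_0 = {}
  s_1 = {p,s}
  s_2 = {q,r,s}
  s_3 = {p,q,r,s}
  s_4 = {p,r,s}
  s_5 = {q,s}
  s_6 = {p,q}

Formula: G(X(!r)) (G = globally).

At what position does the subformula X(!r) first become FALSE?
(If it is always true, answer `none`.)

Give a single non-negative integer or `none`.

Answer: 1

Derivation:
s_0={}: X(!r)=True !r=True r=False
s_1={p,s}: X(!r)=False !r=True r=False
s_2={q,r,s}: X(!r)=False !r=False r=True
s_3={p,q,r,s}: X(!r)=False !r=False r=True
s_4={p,r,s}: X(!r)=True !r=False r=True
s_5={q,s}: X(!r)=True !r=True r=False
s_6={p,q}: X(!r)=False !r=True r=False
G(X(!r)) holds globally = False
First violation at position 1.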